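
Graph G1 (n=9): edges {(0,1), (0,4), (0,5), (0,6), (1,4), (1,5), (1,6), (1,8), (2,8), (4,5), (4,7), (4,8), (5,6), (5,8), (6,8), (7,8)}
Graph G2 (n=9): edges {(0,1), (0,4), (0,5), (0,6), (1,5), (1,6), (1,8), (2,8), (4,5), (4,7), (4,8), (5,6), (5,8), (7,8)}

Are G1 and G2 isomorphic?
No, not isomorphic

The graphs are NOT isomorphic.

Counting edges: G1 has 16 edge(s); G2 has 14 edge(s).
Edge count is an isomorphism invariant (a bijection on vertices induces a bijection on edges), so differing edge counts rule out isomorphism.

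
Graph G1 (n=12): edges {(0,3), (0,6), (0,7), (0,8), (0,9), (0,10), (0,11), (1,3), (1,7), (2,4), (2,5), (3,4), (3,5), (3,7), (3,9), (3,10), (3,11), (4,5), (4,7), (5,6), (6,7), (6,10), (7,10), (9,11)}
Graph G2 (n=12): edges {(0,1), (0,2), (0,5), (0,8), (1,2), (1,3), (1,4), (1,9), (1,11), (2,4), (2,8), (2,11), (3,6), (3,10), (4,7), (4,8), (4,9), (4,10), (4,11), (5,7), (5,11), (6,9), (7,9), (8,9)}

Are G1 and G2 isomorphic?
No, not isomorphic

The graphs are NOT isomorphic.

Counting triangles (3-cliques): G1 has 15, G2 has 10.
Triangle count is an isomorphism invariant, so differing triangle counts rule out isomorphism.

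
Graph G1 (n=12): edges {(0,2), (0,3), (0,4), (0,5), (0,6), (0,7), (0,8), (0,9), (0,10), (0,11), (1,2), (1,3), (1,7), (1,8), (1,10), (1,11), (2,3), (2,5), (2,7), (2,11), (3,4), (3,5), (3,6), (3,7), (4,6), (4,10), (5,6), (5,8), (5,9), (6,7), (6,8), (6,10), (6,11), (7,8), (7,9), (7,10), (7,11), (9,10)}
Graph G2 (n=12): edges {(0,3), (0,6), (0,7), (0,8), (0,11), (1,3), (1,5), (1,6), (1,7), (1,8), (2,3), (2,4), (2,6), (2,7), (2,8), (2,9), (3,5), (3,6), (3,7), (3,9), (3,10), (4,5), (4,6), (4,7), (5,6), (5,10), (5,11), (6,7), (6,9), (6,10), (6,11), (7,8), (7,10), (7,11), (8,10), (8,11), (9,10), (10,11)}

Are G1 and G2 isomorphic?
Yes, isomorphic

The graphs are isomorphic.
One valid mapping φ: V(G1) → V(G2): 0→6, 1→8, 2→11, 3→10, 4→9, 5→5, 6→3, 7→7, 8→1, 9→4, 10→2, 11→0

Verify φ preserves adjacency — for each edge of G1, its image is an edge of G2:
  (0,2) → (φ(0),φ(2)) = (6,11) ∈ E(G2) ✓
  (0,3) → (φ(0),φ(3)) = (6,10) ∈ E(G2) ✓
  (0,4) → (φ(0),φ(4)) = (6,9) ∈ E(G2) ✓
  (0,5) → (φ(0),φ(5)) = (5,6) ∈ E(G2) ✓
  (0,6) → (φ(0),φ(6)) = (3,6) ∈ E(G2) ✓
  (0,7) → (φ(0),φ(7)) = (6,7) ∈ E(G2) ✓
  (0,8) → (φ(0),φ(8)) = (1,6) ∈ E(G2) ✓
  (0,9) → (φ(0),φ(9)) = (4,6) ∈ E(G2) ✓
  (0,10) → (φ(0),φ(10)) = (2,6) ∈ E(G2) ✓
  (0,11) → (φ(0),φ(11)) = (0,6) ∈ E(G2) ✓
  (1,2) → (φ(1),φ(2)) = (8,11) ∈ E(G2) ✓
  (1,3) → (φ(1),φ(3)) = (8,10) ∈ E(G2) ✓
  (1,7) → (φ(1),φ(7)) = (7,8) ∈ E(G2) ✓
  (1,8) → (φ(1),φ(8)) = (1,8) ∈ E(G2) ✓
  (1,10) → (φ(1),φ(10)) = (2,8) ∈ E(G2) ✓
  (1,11) → (φ(1),φ(11)) = (0,8) ∈ E(G2) ✓
  (2,3) → (φ(2),φ(3)) = (10,11) ∈ E(G2) ✓
  (2,5) → (φ(2),φ(5)) = (5,11) ∈ E(G2) ✓
  (2,7) → (φ(2),φ(7)) = (7,11) ∈ E(G2) ✓
  (2,11) → (φ(2),φ(11)) = (0,11) ∈ E(G2) ✓
  (3,4) → (φ(3),φ(4)) = (9,10) ∈ E(G2) ✓
  (3,5) → (φ(3),φ(5)) = (5,10) ∈ E(G2) ✓
  (3,6) → (φ(3),φ(6)) = (3,10) ∈ E(G2) ✓
  (3,7) → (φ(3),φ(7)) = (7,10) ∈ E(G2) ✓
  (4,6) → (φ(4),φ(6)) = (3,9) ∈ E(G2) ✓
  (4,10) → (φ(4),φ(10)) = (2,9) ∈ E(G2) ✓
  (5,6) → (φ(5),φ(6)) = (3,5) ∈ E(G2) ✓
  (5,8) → (φ(5),φ(8)) = (1,5) ∈ E(G2) ✓
  (5,9) → (φ(5),φ(9)) = (4,5) ∈ E(G2) ✓
  (6,7) → (φ(6),φ(7)) = (3,7) ∈ E(G2) ✓
  (6,8) → (φ(6),φ(8)) = (1,3) ∈ E(G2) ✓
  (6,10) → (φ(6),φ(10)) = (2,3) ∈ E(G2) ✓
  (6,11) → (φ(6),φ(11)) = (0,3) ∈ E(G2) ✓
  (7,8) → (φ(7),φ(8)) = (1,7) ∈ E(G2) ✓
  (7,9) → (φ(7),φ(9)) = (4,7) ∈ E(G2) ✓
  (7,10) → (φ(7),φ(10)) = (2,7) ∈ E(G2) ✓
  (7,11) → (φ(7),φ(11)) = (0,7) ∈ E(G2) ✓
  (9,10) → (φ(9),φ(10)) = (2,4) ∈ E(G2) ✓
All 38 edges of G1 map to edges of G2, and |E(G1)| = |E(G2)| = 38, so φ is a bijection on edges as well as vertices. Hence G1 ≅ G2.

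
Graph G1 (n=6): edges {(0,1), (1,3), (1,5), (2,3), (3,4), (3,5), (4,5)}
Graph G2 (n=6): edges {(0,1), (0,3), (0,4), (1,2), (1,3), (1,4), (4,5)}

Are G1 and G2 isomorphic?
Yes, isomorphic

The graphs are isomorphic.
One valid mapping φ: V(G1) → V(G2): 0→5, 1→4, 2→2, 3→1, 4→3, 5→0

Verify φ preserves adjacency — for each edge of G1, its image is an edge of G2:
  (0,1) → (φ(0),φ(1)) = (4,5) ∈ E(G2) ✓
  (1,3) → (φ(1),φ(3)) = (1,4) ∈ E(G2) ✓
  (1,5) → (φ(1),φ(5)) = (0,4) ∈ E(G2) ✓
  (2,3) → (φ(2),φ(3)) = (1,2) ∈ E(G2) ✓
  (3,4) → (φ(3),φ(4)) = (1,3) ∈ E(G2) ✓
  (3,5) → (φ(3),φ(5)) = (0,1) ∈ E(G2) ✓
  (4,5) → (φ(4),φ(5)) = (0,3) ∈ E(G2) ✓
All 7 edges of G1 map to edges of G2, and |E(G1)| = |E(G2)| = 7, so φ is a bijection on edges as well as vertices. Hence G1 ≅ G2.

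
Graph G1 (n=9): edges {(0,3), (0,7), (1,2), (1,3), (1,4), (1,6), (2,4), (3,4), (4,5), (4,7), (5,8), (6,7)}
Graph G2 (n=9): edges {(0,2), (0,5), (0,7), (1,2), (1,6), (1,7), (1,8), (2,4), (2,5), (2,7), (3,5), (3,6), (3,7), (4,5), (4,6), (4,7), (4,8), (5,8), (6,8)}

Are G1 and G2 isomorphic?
No, not isomorphic

The graphs are NOT isomorphic.

Degrees in G1: deg(0)=2, deg(1)=4, deg(2)=2, deg(3)=3, deg(4)=5, deg(5)=2, deg(6)=2, deg(7)=3, deg(8)=1.
Sorted degree sequence of G1: [5, 4, 3, 3, 2, 2, 2, 2, 1].
Degrees in G2: deg(0)=3, deg(1)=4, deg(2)=5, deg(3)=3, deg(4)=5, deg(5)=5, deg(6)=4, deg(7)=5, deg(8)=4.
Sorted degree sequence of G2: [5, 5, 5, 5, 4, 4, 4, 3, 3].
The (sorted) degree sequence is an isomorphism invariant, so since G1 and G2 have different degree sequences they cannot be isomorphic.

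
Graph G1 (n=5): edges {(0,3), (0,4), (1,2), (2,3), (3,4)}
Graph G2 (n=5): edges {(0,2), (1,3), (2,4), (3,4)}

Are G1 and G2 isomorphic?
No, not isomorphic

The graphs are NOT isomorphic.

Degrees in G1: deg(0)=2, deg(1)=1, deg(2)=2, deg(3)=3, deg(4)=2.
Sorted degree sequence of G1: [3, 2, 2, 2, 1].
Degrees in G2: deg(0)=1, deg(1)=1, deg(2)=2, deg(3)=2, deg(4)=2.
Sorted degree sequence of G2: [2, 2, 2, 1, 1].
The (sorted) degree sequence is an isomorphism invariant, so since G1 and G2 have different degree sequences they cannot be isomorphic.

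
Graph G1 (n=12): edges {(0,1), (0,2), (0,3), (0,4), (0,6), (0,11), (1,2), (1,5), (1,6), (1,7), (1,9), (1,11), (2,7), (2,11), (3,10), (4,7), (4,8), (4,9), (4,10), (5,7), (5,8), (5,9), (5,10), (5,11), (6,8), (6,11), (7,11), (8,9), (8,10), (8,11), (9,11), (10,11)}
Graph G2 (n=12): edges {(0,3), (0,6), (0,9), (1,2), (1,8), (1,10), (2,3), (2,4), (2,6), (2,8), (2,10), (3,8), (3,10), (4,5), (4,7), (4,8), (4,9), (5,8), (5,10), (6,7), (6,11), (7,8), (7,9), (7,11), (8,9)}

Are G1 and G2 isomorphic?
No, not isomorphic

The graphs are NOT isomorphic.

Degrees in G1: deg(0)=6, deg(1)=7, deg(2)=4, deg(3)=2, deg(4)=5, deg(5)=6, deg(6)=4, deg(7)=5, deg(8)=6, deg(9)=5, deg(10)=5, deg(11)=9.
Sorted degree sequence of G1: [9, 7, 6, 6, 6, 5, 5, 5, 5, 4, 4, 2].
Degrees in G2: deg(0)=3, deg(1)=3, deg(2)=6, deg(3)=4, deg(4)=5, deg(5)=3, deg(6)=4, deg(7)=5, deg(8)=7, deg(9)=4, deg(10)=4, deg(11)=2.
Sorted degree sequence of G2: [7, 6, 5, 5, 4, 4, 4, 4, 3, 3, 3, 2].
The (sorted) degree sequence is an isomorphism invariant, so since G1 and G2 have different degree sequences they cannot be isomorphic.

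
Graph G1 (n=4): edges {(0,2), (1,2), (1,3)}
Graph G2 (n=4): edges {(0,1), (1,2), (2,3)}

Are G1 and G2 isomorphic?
Yes, isomorphic

The graphs are isomorphic.
One valid mapping φ: V(G1) → V(G2): 0→0, 1→2, 2→1, 3→3

Verify φ preserves adjacency — for each edge of G1, its image is an edge of G2:
  (0,2) → (φ(0),φ(2)) = (0,1) ∈ E(G2) ✓
  (1,2) → (φ(1),φ(2)) = (1,2) ∈ E(G2) ✓
  (1,3) → (φ(1),φ(3)) = (2,3) ∈ E(G2) ✓
All 3 edges of G1 map to edges of G2, and |E(G1)| = |E(G2)| = 3, so φ is a bijection on edges as well as vertices. Hence G1 ≅ G2.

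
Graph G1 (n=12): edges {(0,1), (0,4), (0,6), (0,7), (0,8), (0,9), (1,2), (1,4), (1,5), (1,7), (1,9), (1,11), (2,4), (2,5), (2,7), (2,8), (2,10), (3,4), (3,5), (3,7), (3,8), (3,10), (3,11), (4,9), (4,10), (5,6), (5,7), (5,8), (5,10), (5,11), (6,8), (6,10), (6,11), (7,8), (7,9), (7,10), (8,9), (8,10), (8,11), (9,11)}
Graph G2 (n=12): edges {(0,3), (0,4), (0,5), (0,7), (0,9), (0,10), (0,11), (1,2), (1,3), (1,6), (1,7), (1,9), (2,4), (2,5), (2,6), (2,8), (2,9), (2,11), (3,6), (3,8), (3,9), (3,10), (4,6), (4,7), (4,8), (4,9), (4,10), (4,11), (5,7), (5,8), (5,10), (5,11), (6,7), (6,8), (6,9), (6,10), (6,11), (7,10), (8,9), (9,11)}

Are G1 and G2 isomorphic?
Yes, isomorphic

The graphs are isomorphic.
One valid mapping φ: V(G1) → V(G2): 0→7, 1→0, 2→11, 3→8, 4→5, 5→9, 6→1, 7→4, 8→6, 9→10, 10→2, 11→3

Verify φ preserves adjacency — for each edge of G1, its image is an edge of G2:
  (0,1) → (φ(0),φ(1)) = (0,7) ∈ E(G2) ✓
  (0,4) → (φ(0),φ(4)) = (5,7) ∈ E(G2) ✓
  (0,6) → (φ(0),φ(6)) = (1,7) ∈ E(G2) ✓
  (0,7) → (φ(0),φ(7)) = (4,7) ∈ E(G2) ✓
  (0,8) → (φ(0),φ(8)) = (6,7) ∈ E(G2) ✓
  (0,9) → (φ(0),φ(9)) = (7,10) ∈ E(G2) ✓
  (1,2) → (φ(1),φ(2)) = (0,11) ∈ E(G2) ✓
  (1,4) → (φ(1),φ(4)) = (0,5) ∈ E(G2) ✓
  (1,5) → (φ(1),φ(5)) = (0,9) ∈ E(G2) ✓
  (1,7) → (φ(1),φ(7)) = (0,4) ∈ E(G2) ✓
  (1,9) → (φ(1),φ(9)) = (0,10) ∈ E(G2) ✓
  (1,11) → (φ(1),φ(11)) = (0,3) ∈ E(G2) ✓
  (2,4) → (φ(2),φ(4)) = (5,11) ∈ E(G2) ✓
  (2,5) → (φ(2),φ(5)) = (9,11) ∈ E(G2) ✓
  (2,7) → (φ(2),φ(7)) = (4,11) ∈ E(G2) ✓
  (2,8) → (φ(2),φ(8)) = (6,11) ∈ E(G2) ✓
  (2,10) → (φ(2),φ(10)) = (2,11) ∈ E(G2) ✓
  (3,4) → (φ(3),φ(4)) = (5,8) ∈ E(G2) ✓
  (3,5) → (φ(3),φ(5)) = (8,9) ∈ E(G2) ✓
  (3,7) → (φ(3),φ(7)) = (4,8) ∈ E(G2) ✓
  (3,8) → (φ(3),φ(8)) = (6,8) ∈ E(G2) ✓
  (3,10) → (φ(3),φ(10)) = (2,8) ∈ E(G2) ✓
  (3,11) → (φ(3),φ(11)) = (3,8) ∈ E(G2) ✓
  (4,9) → (φ(4),φ(9)) = (5,10) ∈ E(G2) ✓
  (4,10) → (φ(4),φ(10)) = (2,5) ∈ E(G2) ✓
  (5,6) → (φ(5),φ(6)) = (1,9) ∈ E(G2) ✓
  (5,7) → (φ(5),φ(7)) = (4,9) ∈ E(G2) ✓
  (5,8) → (φ(5),φ(8)) = (6,9) ∈ E(G2) ✓
  (5,10) → (φ(5),φ(10)) = (2,9) ∈ E(G2) ✓
  (5,11) → (φ(5),φ(11)) = (3,9) ∈ E(G2) ✓
  (6,8) → (φ(6),φ(8)) = (1,6) ∈ E(G2) ✓
  (6,10) → (φ(6),φ(10)) = (1,2) ∈ E(G2) ✓
  (6,11) → (φ(6),φ(11)) = (1,3) ∈ E(G2) ✓
  (7,8) → (φ(7),φ(8)) = (4,6) ∈ E(G2) ✓
  (7,9) → (φ(7),φ(9)) = (4,10) ∈ E(G2) ✓
  (7,10) → (φ(7),φ(10)) = (2,4) ∈ E(G2) ✓
  (8,9) → (φ(8),φ(9)) = (6,10) ∈ E(G2) ✓
  (8,10) → (φ(8),φ(10)) = (2,6) ∈ E(G2) ✓
  (8,11) → (φ(8),φ(11)) = (3,6) ∈ E(G2) ✓
  (9,11) → (φ(9),φ(11)) = (3,10) ∈ E(G2) ✓
All 40 edges of G1 map to edges of G2, and |E(G1)| = |E(G2)| = 40, so φ is a bijection on edges as well as vertices. Hence G1 ≅ G2.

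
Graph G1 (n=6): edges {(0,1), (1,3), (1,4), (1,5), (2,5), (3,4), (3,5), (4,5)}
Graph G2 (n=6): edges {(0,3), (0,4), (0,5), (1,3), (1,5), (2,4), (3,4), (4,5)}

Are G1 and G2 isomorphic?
No, not isomorphic

The graphs are NOT isomorphic.

Degrees in G1: deg(0)=1, deg(1)=4, deg(2)=1, deg(3)=3, deg(4)=3, deg(5)=4.
Sorted degree sequence of G1: [4, 4, 3, 3, 1, 1].
Degrees in G2: deg(0)=3, deg(1)=2, deg(2)=1, deg(3)=3, deg(4)=4, deg(5)=3.
Sorted degree sequence of G2: [4, 3, 3, 3, 2, 1].
The (sorted) degree sequence is an isomorphism invariant, so since G1 and G2 have different degree sequences they cannot be isomorphic.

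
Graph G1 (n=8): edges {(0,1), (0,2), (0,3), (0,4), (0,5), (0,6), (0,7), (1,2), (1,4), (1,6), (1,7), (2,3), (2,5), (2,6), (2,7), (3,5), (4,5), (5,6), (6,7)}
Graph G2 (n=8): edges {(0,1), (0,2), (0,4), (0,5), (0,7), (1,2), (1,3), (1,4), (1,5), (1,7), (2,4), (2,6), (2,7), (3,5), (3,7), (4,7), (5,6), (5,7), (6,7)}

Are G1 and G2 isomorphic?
Yes, isomorphic

The graphs are isomorphic.
One valid mapping φ: V(G1) → V(G2): 0→7, 1→2, 2→1, 3→3, 4→6, 5→5, 6→0, 7→4

Verify φ preserves adjacency — for each edge of G1, its image is an edge of G2:
  (0,1) → (φ(0),φ(1)) = (2,7) ∈ E(G2) ✓
  (0,2) → (φ(0),φ(2)) = (1,7) ∈ E(G2) ✓
  (0,3) → (φ(0),φ(3)) = (3,7) ∈ E(G2) ✓
  (0,4) → (φ(0),φ(4)) = (6,7) ∈ E(G2) ✓
  (0,5) → (φ(0),φ(5)) = (5,7) ∈ E(G2) ✓
  (0,6) → (φ(0),φ(6)) = (0,7) ∈ E(G2) ✓
  (0,7) → (φ(0),φ(7)) = (4,7) ∈ E(G2) ✓
  (1,2) → (φ(1),φ(2)) = (1,2) ∈ E(G2) ✓
  (1,4) → (φ(1),φ(4)) = (2,6) ∈ E(G2) ✓
  (1,6) → (φ(1),φ(6)) = (0,2) ∈ E(G2) ✓
  (1,7) → (φ(1),φ(7)) = (2,4) ∈ E(G2) ✓
  (2,3) → (φ(2),φ(3)) = (1,3) ∈ E(G2) ✓
  (2,5) → (φ(2),φ(5)) = (1,5) ∈ E(G2) ✓
  (2,6) → (φ(2),φ(6)) = (0,1) ∈ E(G2) ✓
  (2,7) → (φ(2),φ(7)) = (1,4) ∈ E(G2) ✓
  (3,5) → (φ(3),φ(5)) = (3,5) ∈ E(G2) ✓
  (4,5) → (φ(4),φ(5)) = (5,6) ∈ E(G2) ✓
  (5,6) → (φ(5),φ(6)) = (0,5) ∈ E(G2) ✓
  (6,7) → (φ(6),φ(7)) = (0,4) ∈ E(G2) ✓
All 19 edges of G1 map to edges of G2, and |E(G1)| = |E(G2)| = 19, so φ is a bijection on edges as well as vertices. Hence G1 ≅ G2.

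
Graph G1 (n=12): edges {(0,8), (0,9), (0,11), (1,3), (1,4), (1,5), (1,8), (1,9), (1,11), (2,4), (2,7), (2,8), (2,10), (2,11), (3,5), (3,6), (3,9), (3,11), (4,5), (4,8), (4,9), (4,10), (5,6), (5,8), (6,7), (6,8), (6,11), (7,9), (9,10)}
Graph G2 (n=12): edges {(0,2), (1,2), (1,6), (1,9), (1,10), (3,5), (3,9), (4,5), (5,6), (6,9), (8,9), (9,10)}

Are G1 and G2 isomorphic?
No, not isomorphic

The graphs are NOT isomorphic.

Connected components of G1: 1 component(s) with vertex sets [[0, 1, 2, 3, 4, 5, 6, 7, 8, 9, 10, 11]], sizes [12].
Connected components of G2: 3 component(s) with vertex sets [[7], [11], [0, 1, 2, 3, 4, 5, 6, 8, 9, 10]], sizes [1, 1, 10].
The number of connected components (and the multiset of component sizes) is an isomorphism invariant — an isomorphism maps each component of G1 bijectively onto a component of G2. Since G1 has 1 component(s) and G2 has 3, they cannot be isomorphic.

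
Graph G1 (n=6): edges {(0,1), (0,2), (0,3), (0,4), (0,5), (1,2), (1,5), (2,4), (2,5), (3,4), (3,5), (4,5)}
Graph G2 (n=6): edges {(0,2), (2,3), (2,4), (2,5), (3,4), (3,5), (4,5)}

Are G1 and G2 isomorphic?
No, not isomorphic

The graphs are NOT isomorphic.

Counting triangles (3-cliques): G1 has 10, G2 has 4.
Triangle count is an isomorphism invariant, so differing triangle counts rule out isomorphism.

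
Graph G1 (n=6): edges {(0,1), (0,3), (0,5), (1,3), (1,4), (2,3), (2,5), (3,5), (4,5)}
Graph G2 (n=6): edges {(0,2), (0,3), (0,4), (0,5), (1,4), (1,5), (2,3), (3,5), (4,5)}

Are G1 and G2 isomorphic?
No, not isomorphic

The graphs are NOT isomorphic.

Counting triangles (3-cliques): G1 has 3, G2 has 4.
Triangle count is an isomorphism invariant, so differing triangle counts rule out isomorphism.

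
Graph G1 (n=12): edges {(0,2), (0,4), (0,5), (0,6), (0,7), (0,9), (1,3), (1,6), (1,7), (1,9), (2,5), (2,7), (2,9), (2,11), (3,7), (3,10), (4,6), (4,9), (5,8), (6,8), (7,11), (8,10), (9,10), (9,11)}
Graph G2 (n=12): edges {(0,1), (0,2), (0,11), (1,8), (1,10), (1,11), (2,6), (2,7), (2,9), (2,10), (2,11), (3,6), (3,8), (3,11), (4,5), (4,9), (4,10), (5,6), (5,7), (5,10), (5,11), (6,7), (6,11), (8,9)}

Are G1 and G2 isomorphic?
Yes, isomorphic

The graphs are isomorphic.
One valid mapping φ: V(G1) → V(G2): 0→11, 1→10, 2→6, 3→4, 4→0, 5→3, 6→1, 7→5, 8→8, 9→2, 10→9, 11→7

Verify φ preserves adjacency — for each edge of G1, its image is an edge of G2:
  (0,2) → (φ(0),φ(2)) = (6,11) ∈ E(G2) ✓
  (0,4) → (φ(0),φ(4)) = (0,11) ∈ E(G2) ✓
  (0,5) → (φ(0),φ(5)) = (3,11) ∈ E(G2) ✓
  (0,6) → (φ(0),φ(6)) = (1,11) ∈ E(G2) ✓
  (0,7) → (φ(0),φ(7)) = (5,11) ∈ E(G2) ✓
  (0,9) → (φ(0),φ(9)) = (2,11) ∈ E(G2) ✓
  (1,3) → (φ(1),φ(3)) = (4,10) ∈ E(G2) ✓
  (1,6) → (φ(1),φ(6)) = (1,10) ∈ E(G2) ✓
  (1,7) → (φ(1),φ(7)) = (5,10) ∈ E(G2) ✓
  (1,9) → (φ(1),φ(9)) = (2,10) ∈ E(G2) ✓
  (2,5) → (φ(2),φ(5)) = (3,6) ∈ E(G2) ✓
  (2,7) → (φ(2),φ(7)) = (5,6) ∈ E(G2) ✓
  (2,9) → (φ(2),φ(9)) = (2,6) ∈ E(G2) ✓
  (2,11) → (φ(2),φ(11)) = (6,7) ∈ E(G2) ✓
  (3,7) → (φ(3),φ(7)) = (4,5) ∈ E(G2) ✓
  (3,10) → (φ(3),φ(10)) = (4,9) ∈ E(G2) ✓
  (4,6) → (φ(4),φ(6)) = (0,1) ∈ E(G2) ✓
  (4,9) → (φ(4),φ(9)) = (0,2) ∈ E(G2) ✓
  (5,8) → (φ(5),φ(8)) = (3,8) ∈ E(G2) ✓
  (6,8) → (φ(6),φ(8)) = (1,8) ∈ E(G2) ✓
  (7,11) → (φ(7),φ(11)) = (5,7) ∈ E(G2) ✓
  (8,10) → (φ(8),φ(10)) = (8,9) ∈ E(G2) ✓
  (9,10) → (φ(9),φ(10)) = (2,9) ∈ E(G2) ✓
  (9,11) → (φ(9),φ(11)) = (2,7) ∈ E(G2) ✓
All 24 edges of G1 map to edges of G2, and |E(G1)| = |E(G2)| = 24, so φ is a bijection on edges as well as vertices. Hence G1 ≅ G2.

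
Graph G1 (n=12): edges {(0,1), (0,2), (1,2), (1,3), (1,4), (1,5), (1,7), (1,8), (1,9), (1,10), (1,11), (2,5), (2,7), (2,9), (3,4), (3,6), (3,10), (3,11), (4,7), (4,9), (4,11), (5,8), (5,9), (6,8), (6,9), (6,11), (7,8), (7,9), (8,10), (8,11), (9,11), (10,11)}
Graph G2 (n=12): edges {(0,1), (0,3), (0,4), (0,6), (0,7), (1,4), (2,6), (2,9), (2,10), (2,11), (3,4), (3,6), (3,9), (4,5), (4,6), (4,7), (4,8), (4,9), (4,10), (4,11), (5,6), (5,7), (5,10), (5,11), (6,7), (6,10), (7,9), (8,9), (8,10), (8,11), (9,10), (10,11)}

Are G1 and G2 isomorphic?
Yes, isomorphic

The graphs are isomorphic.
One valid mapping φ: V(G1) → V(G2): 0→1, 1→4, 2→0, 3→11, 4→5, 5→3, 6→2, 7→7, 8→9, 9→6, 10→8, 11→10

Verify φ preserves adjacency — for each edge of G1, its image is an edge of G2:
  (0,1) → (φ(0),φ(1)) = (1,4) ∈ E(G2) ✓
  (0,2) → (φ(0),φ(2)) = (0,1) ∈ E(G2) ✓
  (1,2) → (φ(1),φ(2)) = (0,4) ∈ E(G2) ✓
  (1,3) → (φ(1),φ(3)) = (4,11) ∈ E(G2) ✓
  (1,4) → (φ(1),φ(4)) = (4,5) ∈ E(G2) ✓
  (1,5) → (φ(1),φ(5)) = (3,4) ∈ E(G2) ✓
  (1,7) → (φ(1),φ(7)) = (4,7) ∈ E(G2) ✓
  (1,8) → (φ(1),φ(8)) = (4,9) ∈ E(G2) ✓
  (1,9) → (φ(1),φ(9)) = (4,6) ∈ E(G2) ✓
  (1,10) → (φ(1),φ(10)) = (4,8) ∈ E(G2) ✓
  (1,11) → (φ(1),φ(11)) = (4,10) ∈ E(G2) ✓
  (2,5) → (φ(2),φ(5)) = (0,3) ∈ E(G2) ✓
  (2,7) → (φ(2),φ(7)) = (0,7) ∈ E(G2) ✓
  (2,9) → (φ(2),φ(9)) = (0,6) ∈ E(G2) ✓
  (3,4) → (φ(3),φ(4)) = (5,11) ∈ E(G2) ✓
  (3,6) → (φ(3),φ(6)) = (2,11) ∈ E(G2) ✓
  (3,10) → (φ(3),φ(10)) = (8,11) ∈ E(G2) ✓
  (3,11) → (φ(3),φ(11)) = (10,11) ∈ E(G2) ✓
  (4,7) → (φ(4),φ(7)) = (5,7) ∈ E(G2) ✓
  (4,9) → (φ(4),φ(9)) = (5,6) ∈ E(G2) ✓
  (4,11) → (φ(4),φ(11)) = (5,10) ∈ E(G2) ✓
  (5,8) → (φ(5),φ(8)) = (3,9) ∈ E(G2) ✓
  (5,9) → (φ(5),φ(9)) = (3,6) ∈ E(G2) ✓
  (6,8) → (φ(6),φ(8)) = (2,9) ∈ E(G2) ✓
  (6,9) → (φ(6),φ(9)) = (2,6) ∈ E(G2) ✓
  (6,11) → (φ(6),φ(11)) = (2,10) ∈ E(G2) ✓
  (7,8) → (φ(7),φ(8)) = (7,9) ∈ E(G2) ✓
  (7,9) → (φ(7),φ(9)) = (6,7) ∈ E(G2) ✓
  (8,10) → (φ(8),φ(10)) = (8,9) ∈ E(G2) ✓
  (8,11) → (φ(8),φ(11)) = (9,10) ∈ E(G2) ✓
  (9,11) → (φ(9),φ(11)) = (6,10) ∈ E(G2) ✓
  (10,11) → (φ(10),φ(11)) = (8,10) ∈ E(G2) ✓
All 32 edges of G1 map to edges of G2, and |E(G1)| = |E(G2)| = 32, so φ is a bijection on edges as well as vertices. Hence G1 ≅ G2.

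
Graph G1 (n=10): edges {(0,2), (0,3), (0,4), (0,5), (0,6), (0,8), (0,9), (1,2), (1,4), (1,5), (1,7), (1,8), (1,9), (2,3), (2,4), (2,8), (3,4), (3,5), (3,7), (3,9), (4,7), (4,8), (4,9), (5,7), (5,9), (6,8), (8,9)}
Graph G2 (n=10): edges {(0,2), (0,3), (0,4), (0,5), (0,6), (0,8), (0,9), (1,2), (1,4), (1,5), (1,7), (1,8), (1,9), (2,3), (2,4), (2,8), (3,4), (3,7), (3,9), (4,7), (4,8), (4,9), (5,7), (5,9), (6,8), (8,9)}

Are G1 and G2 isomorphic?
No, not isomorphic

The graphs are NOT isomorphic.

Counting edges: G1 has 27 edge(s); G2 has 26 edge(s).
Edge count is an isomorphism invariant (a bijection on vertices induces a bijection on edges), so differing edge counts rule out isomorphism.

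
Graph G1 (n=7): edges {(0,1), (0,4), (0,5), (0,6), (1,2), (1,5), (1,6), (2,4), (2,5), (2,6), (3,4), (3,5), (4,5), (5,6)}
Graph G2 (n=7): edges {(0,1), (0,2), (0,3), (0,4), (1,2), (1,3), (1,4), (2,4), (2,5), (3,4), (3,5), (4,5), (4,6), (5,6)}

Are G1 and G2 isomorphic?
Yes, isomorphic

The graphs are isomorphic.
One valid mapping φ: V(G1) → V(G2): 0→2, 1→0, 2→3, 3→6, 4→5, 5→4, 6→1

Verify φ preserves adjacency — for each edge of G1, its image is an edge of G2:
  (0,1) → (φ(0),φ(1)) = (0,2) ∈ E(G2) ✓
  (0,4) → (φ(0),φ(4)) = (2,5) ∈ E(G2) ✓
  (0,5) → (φ(0),φ(5)) = (2,4) ∈ E(G2) ✓
  (0,6) → (φ(0),φ(6)) = (1,2) ∈ E(G2) ✓
  (1,2) → (φ(1),φ(2)) = (0,3) ∈ E(G2) ✓
  (1,5) → (φ(1),φ(5)) = (0,4) ∈ E(G2) ✓
  (1,6) → (φ(1),φ(6)) = (0,1) ∈ E(G2) ✓
  (2,4) → (φ(2),φ(4)) = (3,5) ∈ E(G2) ✓
  (2,5) → (φ(2),φ(5)) = (3,4) ∈ E(G2) ✓
  (2,6) → (φ(2),φ(6)) = (1,3) ∈ E(G2) ✓
  (3,4) → (φ(3),φ(4)) = (5,6) ∈ E(G2) ✓
  (3,5) → (φ(3),φ(5)) = (4,6) ∈ E(G2) ✓
  (4,5) → (φ(4),φ(5)) = (4,5) ∈ E(G2) ✓
  (5,6) → (φ(5),φ(6)) = (1,4) ∈ E(G2) ✓
All 14 edges of G1 map to edges of G2, and |E(G1)| = |E(G2)| = 14, so φ is a bijection on edges as well as vertices. Hence G1 ≅ G2.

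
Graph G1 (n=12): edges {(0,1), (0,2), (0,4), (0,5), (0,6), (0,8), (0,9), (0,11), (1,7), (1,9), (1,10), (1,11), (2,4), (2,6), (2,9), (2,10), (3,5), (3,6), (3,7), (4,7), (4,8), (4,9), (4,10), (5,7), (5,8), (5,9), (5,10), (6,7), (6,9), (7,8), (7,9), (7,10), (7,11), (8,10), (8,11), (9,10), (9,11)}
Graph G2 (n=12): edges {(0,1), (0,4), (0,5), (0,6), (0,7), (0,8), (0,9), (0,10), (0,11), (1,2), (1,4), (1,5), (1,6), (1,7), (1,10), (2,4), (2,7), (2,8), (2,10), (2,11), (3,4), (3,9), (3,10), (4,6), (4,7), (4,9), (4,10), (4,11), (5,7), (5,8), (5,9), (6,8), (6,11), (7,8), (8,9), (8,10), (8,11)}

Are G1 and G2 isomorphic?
Yes, isomorphic

The graphs are isomorphic.
One valid mapping φ: V(G1) → V(G2): 0→8, 1→6, 2→5, 3→3, 4→7, 5→10, 6→9, 7→4, 8→2, 9→0, 10→1, 11→11

Verify φ preserves adjacency — for each edge of G1, its image is an edge of G2:
  (0,1) → (φ(0),φ(1)) = (6,8) ∈ E(G2) ✓
  (0,2) → (φ(0),φ(2)) = (5,8) ∈ E(G2) ✓
  (0,4) → (φ(0),φ(4)) = (7,8) ∈ E(G2) ✓
  (0,5) → (φ(0),φ(5)) = (8,10) ∈ E(G2) ✓
  (0,6) → (φ(0),φ(6)) = (8,9) ∈ E(G2) ✓
  (0,8) → (φ(0),φ(8)) = (2,8) ∈ E(G2) ✓
  (0,9) → (φ(0),φ(9)) = (0,8) ∈ E(G2) ✓
  (0,11) → (φ(0),φ(11)) = (8,11) ∈ E(G2) ✓
  (1,7) → (φ(1),φ(7)) = (4,6) ∈ E(G2) ✓
  (1,9) → (φ(1),φ(9)) = (0,6) ∈ E(G2) ✓
  (1,10) → (φ(1),φ(10)) = (1,6) ∈ E(G2) ✓
  (1,11) → (φ(1),φ(11)) = (6,11) ∈ E(G2) ✓
  (2,4) → (φ(2),φ(4)) = (5,7) ∈ E(G2) ✓
  (2,6) → (φ(2),φ(6)) = (5,9) ∈ E(G2) ✓
  (2,9) → (φ(2),φ(9)) = (0,5) ∈ E(G2) ✓
  (2,10) → (φ(2),φ(10)) = (1,5) ∈ E(G2) ✓
  (3,5) → (φ(3),φ(5)) = (3,10) ∈ E(G2) ✓
  (3,6) → (φ(3),φ(6)) = (3,9) ∈ E(G2) ✓
  (3,7) → (φ(3),φ(7)) = (3,4) ∈ E(G2) ✓
  (4,7) → (φ(4),φ(7)) = (4,7) ∈ E(G2) ✓
  (4,8) → (φ(4),φ(8)) = (2,7) ∈ E(G2) ✓
  (4,9) → (φ(4),φ(9)) = (0,7) ∈ E(G2) ✓
  (4,10) → (φ(4),φ(10)) = (1,7) ∈ E(G2) ✓
  (5,7) → (φ(5),φ(7)) = (4,10) ∈ E(G2) ✓
  (5,8) → (φ(5),φ(8)) = (2,10) ∈ E(G2) ✓
  (5,9) → (φ(5),φ(9)) = (0,10) ∈ E(G2) ✓
  (5,10) → (φ(5),φ(10)) = (1,10) ∈ E(G2) ✓
  (6,7) → (φ(6),φ(7)) = (4,9) ∈ E(G2) ✓
  (6,9) → (φ(6),φ(9)) = (0,9) ∈ E(G2) ✓
  (7,8) → (φ(7),φ(8)) = (2,4) ∈ E(G2) ✓
  (7,9) → (φ(7),φ(9)) = (0,4) ∈ E(G2) ✓
  (7,10) → (φ(7),φ(10)) = (1,4) ∈ E(G2) ✓
  (7,11) → (φ(7),φ(11)) = (4,11) ∈ E(G2) ✓
  (8,10) → (φ(8),φ(10)) = (1,2) ∈ E(G2) ✓
  (8,11) → (φ(8),φ(11)) = (2,11) ∈ E(G2) ✓
  (9,10) → (φ(9),φ(10)) = (0,1) ∈ E(G2) ✓
  (9,11) → (φ(9),φ(11)) = (0,11) ∈ E(G2) ✓
All 37 edges of G1 map to edges of G2, and |E(G1)| = |E(G2)| = 37, so φ is a bijection on edges as well as vertices. Hence G1 ≅ G2.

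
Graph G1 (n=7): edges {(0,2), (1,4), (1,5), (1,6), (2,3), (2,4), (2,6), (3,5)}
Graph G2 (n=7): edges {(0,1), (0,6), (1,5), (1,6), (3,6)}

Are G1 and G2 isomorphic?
No, not isomorphic

The graphs are NOT isomorphic.

Connected components of G1: 1 component(s) with vertex sets [[0, 1, 2, 3, 4, 5, 6]], sizes [7].
Connected components of G2: 3 component(s) with vertex sets [[2], [4], [0, 1, 3, 5, 6]], sizes [1, 1, 5].
The number of connected components (and the multiset of component sizes) is an isomorphism invariant — an isomorphism maps each component of G1 bijectively onto a component of G2. Since G1 has 1 component(s) and G2 has 3, they cannot be isomorphic.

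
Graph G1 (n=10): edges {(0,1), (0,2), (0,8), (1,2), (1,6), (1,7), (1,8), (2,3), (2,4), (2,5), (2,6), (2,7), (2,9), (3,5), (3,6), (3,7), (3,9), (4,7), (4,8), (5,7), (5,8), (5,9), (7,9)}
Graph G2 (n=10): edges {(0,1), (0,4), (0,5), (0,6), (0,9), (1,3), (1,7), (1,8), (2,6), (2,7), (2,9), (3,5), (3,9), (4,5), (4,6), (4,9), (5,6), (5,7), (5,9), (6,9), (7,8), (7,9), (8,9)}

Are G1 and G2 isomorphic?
Yes, isomorphic

The graphs are isomorphic.
One valid mapping φ: V(G1) → V(G2): 0→8, 1→7, 2→9, 3→6, 4→3, 5→0, 6→2, 7→5, 8→1, 9→4

Verify φ preserves adjacency — for each edge of G1, its image is an edge of G2:
  (0,1) → (φ(0),φ(1)) = (7,8) ∈ E(G2) ✓
  (0,2) → (φ(0),φ(2)) = (8,9) ∈ E(G2) ✓
  (0,8) → (φ(0),φ(8)) = (1,8) ∈ E(G2) ✓
  (1,2) → (φ(1),φ(2)) = (7,9) ∈ E(G2) ✓
  (1,6) → (φ(1),φ(6)) = (2,7) ∈ E(G2) ✓
  (1,7) → (φ(1),φ(7)) = (5,7) ∈ E(G2) ✓
  (1,8) → (φ(1),φ(8)) = (1,7) ∈ E(G2) ✓
  (2,3) → (φ(2),φ(3)) = (6,9) ∈ E(G2) ✓
  (2,4) → (φ(2),φ(4)) = (3,9) ∈ E(G2) ✓
  (2,5) → (φ(2),φ(5)) = (0,9) ∈ E(G2) ✓
  (2,6) → (φ(2),φ(6)) = (2,9) ∈ E(G2) ✓
  (2,7) → (φ(2),φ(7)) = (5,9) ∈ E(G2) ✓
  (2,9) → (φ(2),φ(9)) = (4,9) ∈ E(G2) ✓
  (3,5) → (φ(3),φ(5)) = (0,6) ∈ E(G2) ✓
  (3,6) → (φ(3),φ(6)) = (2,6) ∈ E(G2) ✓
  (3,7) → (φ(3),φ(7)) = (5,6) ∈ E(G2) ✓
  (3,9) → (φ(3),φ(9)) = (4,6) ∈ E(G2) ✓
  (4,7) → (φ(4),φ(7)) = (3,5) ∈ E(G2) ✓
  (4,8) → (φ(4),φ(8)) = (1,3) ∈ E(G2) ✓
  (5,7) → (φ(5),φ(7)) = (0,5) ∈ E(G2) ✓
  (5,8) → (φ(5),φ(8)) = (0,1) ∈ E(G2) ✓
  (5,9) → (φ(5),φ(9)) = (0,4) ∈ E(G2) ✓
  (7,9) → (φ(7),φ(9)) = (4,5) ∈ E(G2) ✓
All 23 edges of G1 map to edges of G2, and |E(G1)| = |E(G2)| = 23, so φ is a bijection on edges as well as vertices. Hence G1 ≅ G2.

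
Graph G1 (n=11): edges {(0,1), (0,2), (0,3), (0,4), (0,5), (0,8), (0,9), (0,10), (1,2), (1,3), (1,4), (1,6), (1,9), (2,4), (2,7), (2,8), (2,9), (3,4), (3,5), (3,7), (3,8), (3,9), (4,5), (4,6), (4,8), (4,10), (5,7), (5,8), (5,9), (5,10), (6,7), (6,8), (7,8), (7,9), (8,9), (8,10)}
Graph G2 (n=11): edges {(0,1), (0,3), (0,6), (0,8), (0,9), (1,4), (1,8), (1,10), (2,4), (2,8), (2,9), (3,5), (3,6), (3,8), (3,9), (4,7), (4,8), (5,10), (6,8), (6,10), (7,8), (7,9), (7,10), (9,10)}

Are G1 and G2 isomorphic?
No, not isomorphic

The graphs are NOT isomorphic.

Degrees in G1: deg(0)=8, deg(1)=6, deg(2)=6, deg(3)=7, deg(4)=8, deg(5)=7, deg(6)=4, deg(7)=6, deg(8)=9, deg(9)=7, deg(10)=4.
Sorted degree sequence of G1: [9, 8, 8, 7, 7, 7, 6, 6, 6, 4, 4].
Degrees in G2: deg(0)=5, deg(1)=4, deg(2)=3, deg(3)=5, deg(4)=4, deg(5)=2, deg(6)=4, deg(7)=4, deg(8)=7, deg(9)=5, deg(10)=5.
Sorted degree sequence of G2: [7, 5, 5, 5, 5, 4, 4, 4, 4, 3, 2].
The (sorted) degree sequence is an isomorphism invariant, so since G1 and G2 have different degree sequences they cannot be isomorphic.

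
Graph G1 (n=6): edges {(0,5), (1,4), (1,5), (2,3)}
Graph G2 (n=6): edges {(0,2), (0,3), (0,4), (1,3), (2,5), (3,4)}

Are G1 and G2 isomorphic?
No, not isomorphic

The graphs are NOT isomorphic.

Degrees in G1: deg(0)=1, deg(1)=2, deg(2)=1, deg(3)=1, deg(4)=1, deg(5)=2.
Sorted degree sequence of G1: [2, 2, 1, 1, 1, 1].
Degrees in G2: deg(0)=3, deg(1)=1, deg(2)=2, deg(3)=3, deg(4)=2, deg(5)=1.
Sorted degree sequence of G2: [3, 3, 2, 2, 1, 1].
The (sorted) degree sequence is an isomorphism invariant, so since G1 and G2 have different degree sequences they cannot be isomorphic.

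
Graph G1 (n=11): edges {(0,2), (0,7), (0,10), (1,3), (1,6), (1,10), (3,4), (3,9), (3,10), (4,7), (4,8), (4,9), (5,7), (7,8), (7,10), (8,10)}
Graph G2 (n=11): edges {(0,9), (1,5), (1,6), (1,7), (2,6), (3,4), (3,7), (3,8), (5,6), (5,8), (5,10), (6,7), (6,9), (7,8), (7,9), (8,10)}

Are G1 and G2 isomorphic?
Yes, isomorphic

The graphs are isomorphic.
One valid mapping φ: V(G1) → V(G2): 0→9, 1→3, 2→0, 3→8, 4→5, 5→2, 6→4, 7→6, 8→1, 9→10, 10→7

Verify φ preserves adjacency — for each edge of G1, its image is an edge of G2:
  (0,2) → (φ(0),φ(2)) = (0,9) ∈ E(G2) ✓
  (0,7) → (φ(0),φ(7)) = (6,9) ∈ E(G2) ✓
  (0,10) → (φ(0),φ(10)) = (7,9) ∈ E(G2) ✓
  (1,3) → (φ(1),φ(3)) = (3,8) ∈ E(G2) ✓
  (1,6) → (φ(1),φ(6)) = (3,4) ∈ E(G2) ✓
  (1,10) → (φ(1),φ(10)) = (3,7) ∈ E(G2) ✓
  (3,4) → (φ(3),φ(4)) = (5,8) ∈ E(G2) ✓
  (3,9) → (φ(3),φ(9)) = (8,10) ∈ E(G2) ✓
  (3,10) → (φ(3),φ(10)) = (7,8) ∈ E(G2) ✓
  (4,7) → (φ(4),φ(7)) = (5,6) ∈ E(G2) ✓
  (4,8) → (φ(4),φ(8)) = (1,5) ∈ E(G2) ✓
  (4,9) → (φ(4),φ(9)) = (5,10) ∈ E(G2) ✓
  (5,7) → (φ(5),φ(7)) = (2,6) ∈ E(G2) ✓
  (7,8) → (φ(7),φ(8)) = (1,6) ∈ E(G2) ✓
  (7,10) → (φ(7),φ(10)) = (6,7) ∈ E(G2) ✓
  (8,10) → (φ(8),φ(10)) = (1,7) ∈ E(G2) ✓
All 16 edges of G1 map to edges of G2, and |E(G1)| = |E(G2)| = 16, so φ is a bijection on edges as well as vertices. Hence G1 ≅ G2.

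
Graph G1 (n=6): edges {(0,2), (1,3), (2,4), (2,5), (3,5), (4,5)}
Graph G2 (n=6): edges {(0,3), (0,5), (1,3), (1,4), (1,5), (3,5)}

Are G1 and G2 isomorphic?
No, not isomorphic

The graphs are NOT isomorphic.

Connected components of G1: 1 component(s) with vertex sets [[0, 1, 2, 3, 4, 5]], sizes [6].
Connected components of G2: 2 component(s) with vertex sets [[2], [0, 1, 3, 4, 5]], sizes [1, 5].
The number of connected components (and the multiset of component sizes) is an isomorphism invariant — an isomorphism maps each component of G1 bijectively onto a component of G2. Since G1 has 1 component(s) and G2 has 2, they cannot be isomorphic.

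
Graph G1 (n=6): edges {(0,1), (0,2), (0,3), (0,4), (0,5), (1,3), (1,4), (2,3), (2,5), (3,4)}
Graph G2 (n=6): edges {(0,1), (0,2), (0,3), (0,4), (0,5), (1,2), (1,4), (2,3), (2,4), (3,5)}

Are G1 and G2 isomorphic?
Yes, isomorphic

The graphs are isomorphic.
One valid mapping φ: V(G1) → V(G2): 0→0, 1→4, 2→3, 3→2, 4→1, 5→5

Verify φ preserves adjacency — for each edge of G1, its image is an edge of G2:
  (0,1) → (φ(0),φ(1)) = (0,4) ∈ E(G2) ✓
  (0,2) → (φ(0),φ(2)) = (0,3) ∈ E(G2) ✓
  (0,3) → (φ(0),φ(3)) = (0,2) ∈ E(G2) ✓
  (0,4) → (φ(0),φ(4)) = (0,1) ∈ E(G2) ✓
  (0,5) → (φ(0),φ(5)) = (0,5) ∈ E(G2) ✓
  (1,3) → (φ(1),φ(3)) = (2,4) ∈ E(G2) ✓
  (1,4) → (φ(1),φ(4)) = (1,4) ∈ E(G2) ✓
  (2,3) → (φ(2),φ(3)) = (2,3) ∈ E(G2) ✓
  (2,5) → (φ(2),φ(5)) = (3,5) ∈ E(G2) ✓
  (3,4) → (φ(3),φ(4)) = (1,2) ∈ E(G2) ✓
All 10 edges of G1 map to edges of G2, and |E(G1)| = |E(G2)| = 10, so φ is a bijection on edges as well as vertices. Hence G1 ≅ G2.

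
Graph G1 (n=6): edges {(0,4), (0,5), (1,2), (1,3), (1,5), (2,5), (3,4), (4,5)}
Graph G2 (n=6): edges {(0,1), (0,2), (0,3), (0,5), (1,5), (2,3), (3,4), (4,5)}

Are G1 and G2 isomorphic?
Yes, isomorphic

The graphs are isomorphic.
One valid mapping φ: V(G1) → V(G2): 0→1, 1→3, 2→2, 3→4, 4→5, 5→0

Verify φ preserves adjacency — for each edge of G1, its image is an edge of G2:
  (0,4) → (φ(0),φ(4)) = (1,5) ∈ E(G2) ✓
  (0,5) → (φ(0),φ(5)) = (0,1) ∈ E(G2) ✓
  (1,2) → (φ(1),φ(2)) = (2,3) ∈ E(G2) ✓
  (1,3) → (φ(1),φ(3)) = (3,4) ∈ E(G2) ✓
  (1,5) → (φ(1),φ(5)) = (0,3) ∈ E(G2) ✓
  (2,5) → (φ(2),φ(5)) = (0,2) ∈ E(G2) ✓
  (3,4) → (φ(3),φ(4)) = (4,5) ∈ E(G2) ✓
  (4,5) → (φ(4),φ(5)) = (0,5) ∈ E(G2) ✓
All 8 edges of G1 map to edges of G2, and |E(G1)| = |E(G2)| = 8, so φ is a bijection on edges as well as vertices. Hence G1 ≅ G2.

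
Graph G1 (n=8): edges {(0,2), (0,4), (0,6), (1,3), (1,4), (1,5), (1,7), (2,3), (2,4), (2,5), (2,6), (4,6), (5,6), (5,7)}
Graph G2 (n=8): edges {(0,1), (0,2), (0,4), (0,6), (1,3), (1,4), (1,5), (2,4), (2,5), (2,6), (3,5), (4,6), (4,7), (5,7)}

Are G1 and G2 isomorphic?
Yes, isomorphic

The graphs are isomorphic.
One valid mapping φ: V(G1) → V(G2): 0→6, 1→5, 2→4, 3→7, 4→2, 5→1, 6→0, 7→3

Verify φ preserves adjacency — for each edge of G1, its image is an edge of G2:
  (0,2) → (φ(0),φ(2)) = (4,6) ∈ E(G2) ✓
  (0,4) → (φ(0),φ(4)) = (2,6) ∈ E(G2) ✓
  (0,6) → (φ(0),φ(6)) = (0,6) ∈ E(G2) ✓
  (1,3) → (φ(1),φ(3)) = (5,7) ∈ E(G2) ✓
  (1,4) → (φ(1),φ(4)) = (2,5) ∈ E(G2) ✓
  (1,5) → (φ(1),φ(5)) = (1,5) ∈ E(G2) ✓
  (1,7) → (φ(1),φ(7)) = (3,5) ∈ E(G2) ✓
  (2,3) → (φ(2),φ(3)) = (4,7) ∈ E(G2) ✓
  (2,4) → (φ(2),φ(4)) = (2,4) ∈ E(G2) ✓
  (2,5) → (φ(2),φ(5)) = (1,4) ∈ E(G2) ✓
  (2,6) → (φ(2),φ(6)) = (0,4) ∈ E(G2) ✓
  (4,6) → (φ(4),φ(6)) = (0,2) ∈ E(G2) ✓
  (5,6) → (φ(5),φ(6)) = (0,1) ∈ E(G2) ✓
  (5,7) → (φ(5),φ(7)) = (1,3) ∈ E(G2) ✓
All 14 edges of G1 map to edges of G2, and |E(G1)| = |E(G2)| = 14, so φ is a bijection on edges as well as vertices. Hence G1 ≅ G2.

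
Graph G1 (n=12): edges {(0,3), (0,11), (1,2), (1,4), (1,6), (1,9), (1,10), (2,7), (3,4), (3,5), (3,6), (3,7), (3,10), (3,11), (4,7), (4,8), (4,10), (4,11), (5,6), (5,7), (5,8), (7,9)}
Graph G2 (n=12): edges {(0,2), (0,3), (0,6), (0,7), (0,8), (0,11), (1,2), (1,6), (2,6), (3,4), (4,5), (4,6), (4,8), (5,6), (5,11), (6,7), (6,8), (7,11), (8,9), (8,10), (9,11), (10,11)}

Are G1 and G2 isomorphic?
Yes, isomorphic

The graphs are isomorphic.
One valid mapping φ: V(G1) → V(G2): 0→1, 1→11, 2→9, 3→6, 4→0, 5→4, 6→5, 7→8, 8→3, 9→10, 10→7, 11→2

Verify φ preserves adjacency — for each edge of G1, its image is an edge of G2:
  (0,3) → (φ(0),φ(3)) = (1,6) ∈ E(G2) ✓
  (0,11) → (φ(0),φ(11)) = (1,2) ∈ E(G2) ✓
  (1,2) → (φ(1),φ(2)) = (9,11) ∈ E(G2) ✓
  (1,4) → (φ(1),φ(4)) = (0,11) ∈ E(G2) ✓
  (1,6) → (φ(1),φ(6)) = (5,11) ∈ E(G2) ✓
  (1,9) → (φ(1),φ(9)) = (10,11) ∈ E(G2) ✓
  (1,10) → (φ(1),φ(10)) = (7,11) ∈ E(G2) ✓
  (2,7) → (φ(2),φ(7)) = (8,9) ∈ E(G2) ✓
  (3,4) → (φ(3),φ(4)) = (0,6) ∈ E(G2) ✓
  (3,5) → (φ(3),φ(5)) = (4,6) ∈ E(G2) ✓
  (3,6) → (φ(3),φ(6)) = (5,6) ∈ E(G2) ✓
  (3,7) → (φ(3),φ(7)) = (6,8) ∈ E(G2) ✓
  (3,10) → (φ(3),φ(10)) = (6,7) ∈ E(G2) ✓
  (3,11) → (φ(3),φ(11)) = (2,6) ∈ E(G2) ✓
  (4,7) → (φ(4),φ(7)) = (0,8) ∈ E(G2) ✓
  (4,8) → (φ(4),φ(8)) = (0,3) ∈ E(G2) ✓
  (4,10) → (φ(4),φ(10)) = (0,7) ∈ E(G2) ✓
  (4,11) → (φ(4),φ(11)) = (0,2) ∈ E(G2) ✓
  (5,6) → (φ(5),φ(6)) = (4,5) ∈ E(G2) ✓
  (5,7) → (φ(5),φ(7)) = (4,8) ∈ E(G2) ✓
  (5,8) → (φ(5),φ(8)) = (3,4) ∈ E(G2) ✓
  (7,9) → (φ(7),φ(9)) = (8,10) ∈ E(G2) ✓
All 22 edges of G1 map to edges of G2, and |E(G1)| = |E(G2)| = 22, so φ is a bijection on edges as well as vertices. Hence G1 ≅ G2.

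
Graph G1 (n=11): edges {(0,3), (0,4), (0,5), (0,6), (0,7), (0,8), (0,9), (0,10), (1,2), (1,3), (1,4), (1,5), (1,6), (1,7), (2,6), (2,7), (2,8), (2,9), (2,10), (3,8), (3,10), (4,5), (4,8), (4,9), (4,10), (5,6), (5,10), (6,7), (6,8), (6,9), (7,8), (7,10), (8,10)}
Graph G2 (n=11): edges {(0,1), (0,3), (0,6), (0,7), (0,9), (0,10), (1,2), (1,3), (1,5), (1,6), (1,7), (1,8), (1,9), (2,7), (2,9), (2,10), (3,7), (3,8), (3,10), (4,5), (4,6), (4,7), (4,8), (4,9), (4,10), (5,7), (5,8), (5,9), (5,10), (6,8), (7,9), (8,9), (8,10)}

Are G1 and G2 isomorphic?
Yes, isomorphic

The graphs are isomorphic.
One valid mapping φ: V(G1) → V(G2): 0→1, 1→10, 2→4, 3→2, 4→0, 5→3, 6→8, 7→5, 8→9, 9→6, 10→7

Verify φ preserves adjacency — for each edge of G1, its image is an edge of G2:
  (0,3) → (φ(0),φ(3)) = (1,2) ∈ E(G2) ✓
  (0,4) → (φ(0),φ(4)) = (0,1) ∈ E(G2) ✓
  (0,5) → (φ(0),φ(5)) = (1,3) ∈ E(G2) ✓
  (0,6) → (φ(0),φ(6)) = (1,8) ∈ E(G2) ✓
  (0,7) → (φ(0),φ(7)) = (1,5) ∈ E(G2) ✓
  (0,8) → (φ(0),φ(8)) = (1,9) ∈ E(G2) ✓
  (0,9) → (φ(0),φ(9)) = (1,6) ∈ E(G2) ✓
  (0,10) → (φ(0),φ(10)) = (1,7) ∈ E(G2) ✓
  (1,2) → (φ(1),φ(2)) = (4,10) ∈ E(G2) ✓
  (1,3) → (φ(1),φ(3)) = (2,10) ∈ E(G2) ✓
  (1,4) → (φ(1),φ(4)) = (0,10) ∈ E(G2) ✓
  (1,5) → (φ(1),φ(5)) = (3,10) ∈ E(G2) ✓
  (1,6) → (φ(1),φ(6)) = (8,10) ∈ E(G2) ✓
  (1,7) → (φ(1),φ(7)) = (5,10) ∈ E(G2) ✓
  (2,6) → (φ(2),φ(6)) = (4,8) ∈ E(G2) ✓
  (2,7) → (φ(2),φ(7)) = (4,5) ∈ E(G2) ✓
  (2,8) → (φ(2),φ(8)) = (4,9) ∈ E(G2) ✓
  (2,9) → (φ(2),φ(9)) = (4,6) ∈ E(G2) ✓
  (2,10) → (φ(2),φ(10)) = (4,7) ∈ E(G2) ✓
  (3,8) → (φ(3),φ(8)) = (2,9) ∈ E(G2) ✓
  (3,10) → (φ(3),φ(10)) = (2,7) ∈ E(G2) ✓
  (4,5) → (φ(4),φ(5)) = (0,3) ∈ E(G2) ✓
  (4,8) → (φ(4),φ(8)) = (0,9) ∈ E(G2) ✓
  (4,9) → (φ(4),φ(9)) = (0,6) ∈ E(G2) ✓
  (4,10) → (φ(4),φ(10)) = (0,7) ∈ E(G2) ✓
  (5,6) → (φ(5),φ(6)) = (3,8) ∈ E(G2) ✓
  (5,10) → (φ(5),φ(10)) = (3,7) ∈ E(G2) ✓
  (6,7) → (φ(6),φ(7)) = (5,8) ∈ E(G2) ✓
  (6,8) → (φ(6),φ(8)) = (8,9) ∈ E(G2) ✓
  (6,9) → (φ(6),φ(9)) = (6,8) ∈ E(G2) ✓
  (7,8) → (φ(7),φ(8)) = (5,9) ∈ E(G2) ✓
  (7,10) → (φ(7),φ(10)) = (5,7) ∈ E(G2) ✓
  (8,10) → (φ(8),φ(10)) = (7,9) ∈ E(G2) ✓
All 33 edges of G1 map to edges of G2, and |E(G1)| = |E(G2)| = 33, so φ is a bijection on edges as well as vertices. Hence G1 ≅ G2.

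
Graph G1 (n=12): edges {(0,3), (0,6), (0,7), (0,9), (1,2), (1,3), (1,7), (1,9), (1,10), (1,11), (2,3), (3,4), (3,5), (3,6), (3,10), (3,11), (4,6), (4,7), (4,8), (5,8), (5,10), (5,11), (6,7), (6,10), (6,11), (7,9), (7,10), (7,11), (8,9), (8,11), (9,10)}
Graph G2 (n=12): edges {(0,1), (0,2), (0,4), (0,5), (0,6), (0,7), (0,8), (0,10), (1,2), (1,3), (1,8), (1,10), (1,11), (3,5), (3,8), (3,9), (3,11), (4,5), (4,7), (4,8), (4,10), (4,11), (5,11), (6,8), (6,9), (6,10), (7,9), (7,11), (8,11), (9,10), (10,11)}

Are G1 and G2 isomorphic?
Yes, isomorphic

The graphs are isomorphic.
One valid mapping φ: V(G1) → V(G2): 0→5, 1→1, 2→2, 3→0, 4→7, 5→6, 6→4, 7→11, 8→9, 9→3, 10→8, 11→10

Verify φ preserves adjacency — for each edge of G1, its image is an edge of G2:
  (0,3) → (φ(0),φ(3)) = (0,5) ∈ E(G2) ✓
  (0,6) → (φ(0),φ(6)) = (4,5) ∈ E(G2) ✓
  (0,7) → (φ(0),φ(7)) = (5,11) ∈ E(G2) ✓
  (0,9) → (φ(0),φ(9)) = (3,5) ∈ E(G2) ✓
  (1,2) → (φ(1),φ(2)) = (1,2) ∈ E(G2) ✓
  (1,3) → (φ(1),φ(3)) = (0,1) ∈ E(G2) ✓
  (1,7) → (φ(1),φ(7)) = (1,11) ∈ E(G2) ✓
  (1,9) → (φ(1),φ(9)) = (1,3) ∈ E(G2) ✓
  (1,10) → (φ(1),φ(10)) = (1,8) ∈ E(G2) ✓
  (1,11) → (φ(1),φ(11)) = (1,10) ∈ E(G2) ✓
  (2,3) → (φ(2),φ(3)) = (0,2) ∈ E(G2) ✓
  (3,4) → (φ(3),φ(4)) = (0,7) ∈ E(G2) ✓
  (3,5) → (φ(3),φ(5)) = (0,6) ∈ E(G2) ✓
  (3,6) → (φ(3),φ(6)) = (0,4) ∈ E(G2) ✓
  (3,10) → (φ(3),φ(10)) = (0,8) ∈ E(G2) ✓
  (3,11) → (φ(3),φ(11)) = (0,10) ∈ E(G2) ✓
  (4,6) → (φ(4),φ(6)) = (4,7) ∈ E(G2) ✓
  (4,7) → (φ(4),φ(7)) = (7,11) ∈ E(G2) ✓
  (4,8) → (φ(4),φ(8)) = (7,9) ∈ E(G2) ✓
  (5,8) → (φ(5),φ(8)) = (6,9) ∈ E(G2) ✓
  (5,10) → (φ(5),φ(10)) = (6,8) ∈ E(G2) ✓
  (5,11) → (φ(5),φ(11)) = (6,10) ∈ E(G2) ✓
  (6,7) → (φ(6),φ(7)) = (4,11) ∈ E(G2) ✓
  (6,10) → (φ(6),φ(10)) = (4,8) ∈ E(G2) ✓
  (6,11) → (φ(6),φ(11)) = (4,10) ∈ E(G2) ✓
  (7,9) → (φ(7),φ(9)) = (3,11) ∈ E(G2) ✓
  (7,10) → (φ(7),φ(10)) = (8,11) ∈ E(G2) ✓
  (7,11) → (φ(7),φ(11)) = (10,11) ∈ E(G2) ✓
  (8,9) → (φ(8),φ(9)) = (3,9) ∈ E(G2) ✓
  (8,11) → (φ(8),φ(11)) = (9,10) ∈ E(G2) ✓
  (9,10) → (φ(9),φ(10)) = (3,8) ∈ E(G2) ✓
All 31 edges of G1 map to edges of G2, and |E(G1)| = |E(G2)| = 31, so φ is a bijection on edges as well as vertices. Hence G1 ≅ G2.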